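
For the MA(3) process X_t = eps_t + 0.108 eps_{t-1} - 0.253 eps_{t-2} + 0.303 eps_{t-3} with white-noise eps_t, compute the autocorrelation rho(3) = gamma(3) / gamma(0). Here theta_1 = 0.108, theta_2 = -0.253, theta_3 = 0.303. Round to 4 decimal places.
\rho(3) = 0.2595

For an MA(q) process with theta_0 = 1, the autocovariance is
  gamma(k) = sigma^2 * sum_{i=0..q-k} theta_i * theta_{i+k},
and rho(k) = gamma(k) / gamma(0). Sigma^2 cancels.
  numerator   = (1)*(0.303) = 0.303.
  denominator = (1)^2 + (0.108)^2 + (-0.253)^2 + (0.303)^2 = 1.167482.
  rho(3) = 0.303 / 1.167482 = 0.2595.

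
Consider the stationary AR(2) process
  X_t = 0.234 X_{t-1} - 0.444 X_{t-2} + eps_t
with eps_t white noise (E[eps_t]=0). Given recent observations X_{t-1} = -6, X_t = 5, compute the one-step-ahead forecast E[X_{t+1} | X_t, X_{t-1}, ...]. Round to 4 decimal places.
E[X_{t+1} \mid \mathcal F_t] = 3.8340

For an AR(p) model X_t = c + sum_i phi_i X_{t-i} + eps_t, the
one-step-ahead conditional mean is
  E[X_{t+1} | X_t, ...] = c + sum_i phi_i X_{t+1-i}.
Substitute known values:
  E[X_{t+1} | ...] = (0.234) * (5) + (-0.444) * (-6)
                   = 3.8340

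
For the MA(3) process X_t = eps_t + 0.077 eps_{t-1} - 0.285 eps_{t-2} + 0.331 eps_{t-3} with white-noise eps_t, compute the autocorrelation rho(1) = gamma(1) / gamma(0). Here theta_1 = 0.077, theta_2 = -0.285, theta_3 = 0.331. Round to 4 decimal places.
\rho(1) = -0.0328

For an MA(q) process with theta_0 = 1, the autocovariance is
  gamma(k) = sigma^2 * sum_{i=0..q-k} theta_i * theta_{i+k},
and rho(k) = gamma(k) / gamma(0). Sigma^2 cancels.
  numerator   = (1)*(0.077) + (0.077)*(-0.285) + (-0.285)*(0.331) = -0.03928.
  denominator = (1)^2 + (0.077)^2 + (-0.285)^2 + (0.331)^2 = 1.196715.
  rho(1) = -0.03928 / 1.196715 = -0.0328.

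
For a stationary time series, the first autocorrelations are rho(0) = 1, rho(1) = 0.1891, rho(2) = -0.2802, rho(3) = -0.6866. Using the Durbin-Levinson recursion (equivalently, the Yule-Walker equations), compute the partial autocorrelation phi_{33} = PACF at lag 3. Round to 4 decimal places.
\phi_{33} = -0.6440

The PACF at lag k is phi_{kk}, the last component of the solution
to the Yule-Walker system G_k phi = r_k where
  (G_k)_{ij} = rho(|i - j|), (r_k)_i = rho(i), i,j = 1..k.
Equivalently, Durbin-Levinson gives phi_{kk} iteratively:
  phi_{11} = rho(1)
  phi_{kk} = [rho(k) - sum_{j=1..k-1} phi_{k-1,j} rho(k-j)]
            / [1 - sum_{j=1..k-1} phi_{k-1,j} rho(j)],
  phi_{k,j} = phi_{k-1,j} - phi_{kk} phi_{k-1,k-j},  j = 1..k-1.
Step k = 1:
  phi_11 = rho(1) = 0.1891.
Step k = 2:
  phi_22 = [rho(2) - phi_11 rho(1)] / [1 - phi_11 rho(1)] = [-0.2802 - (0.1891)(0.1891)] / [1 - (0.1891)(0.1891)]
         = -0.31595881 / 0.96424119 = -0.327676.
  Update: phi_21 = phi_11 - phi_22 phi_11 = 0.1891 - (-0.327676)(0.1891) = 0.251064.
Step k = 3:
  phi_33 = [rho(3) - phi_21 rho(2) - phi_22 rho(1)] / [1 - phi_21 rho(1) - phi_22 rho(2)]
    numerator   = -0.6866 - (0.251064)(-0.2802) - (-0.327676)(0.1891) = -0.55428844
    denominator = 1 - (0.251064)(0.1891) - (-0.327676)(-0.2802) = 0.86070903
  phi_33 = -0.55428844 / 0.86070903 = -0.644.
Therefore phi_{33} = -0.6440.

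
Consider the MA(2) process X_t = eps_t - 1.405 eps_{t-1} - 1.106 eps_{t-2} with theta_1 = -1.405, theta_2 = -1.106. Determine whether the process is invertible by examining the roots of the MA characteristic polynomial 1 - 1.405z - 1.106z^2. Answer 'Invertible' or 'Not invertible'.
\text{Not invertible}

The MA(q) characteristic polynomial is P(z) = 1 - 1.405z - 1.106z^2.
Invertibility requires all roots to lie outside the unit circle, i.e. |z| > 1 for every root.
Set 1 + (-1.405) z + (-1.106) z^2 = 0, i.e. a z^2 + b z + c = 0 with a = -1.106, b = -1.405, c = 1.
Discriminant D = b^2 - 4ac = (-1.405)^2 - 4*(-1.106)*1 = 1.974025 - (-4.424) = 6.398025.
D >= 0, so the roots are real: z = (-b +/- sqrt(D)) / (2a) = (1.405 +/- 2.529432) / (-2.212).
  z_1 = (1.405 + 2.529432) / (-2.212) = -1.7787,   |z_1| = 1.7787.
  z_2 = (1.405 - 2.529432) / (-2.212) = 0.5083,   |z_2| = 0.5083.
Moduli of all roots: 1.7787, 0.5083.
All moduli strictly greater than 1? No.
Verdict: Not invertible.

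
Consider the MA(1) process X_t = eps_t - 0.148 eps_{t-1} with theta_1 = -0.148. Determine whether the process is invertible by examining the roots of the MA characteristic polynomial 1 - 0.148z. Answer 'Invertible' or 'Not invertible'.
\text{Invertible}

The MA(q) characteristic polynomial is P(z) = 1 - 0.148z.
Invertibility requires all roots to lie outside the unit circle, i.e. |z| > 1 for every root.
This is linear in z: 1 + (-0.148) z = 0  =>  z = -1/(-0.148) = 6.756757,  |z| = 6.756757.
Moduli of all roots: 6.7568.
All moduli strictly greater than 1? Yes.
Verdict: Invertible.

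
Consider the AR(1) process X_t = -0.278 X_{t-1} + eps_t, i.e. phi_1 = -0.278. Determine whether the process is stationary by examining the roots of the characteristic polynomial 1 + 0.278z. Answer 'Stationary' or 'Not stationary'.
\text{Stationary}

The AR(p) characteristic polynomial is P(z) = 1 + 0.278z.
Stationarity requires all roots to lie outside the unit circle, i.e. |z| > 1 for every root.
This is linear in z: 1 + (0.278) z = 0  =>  z = -1/(0.278) = -3.597122,  |z| = 3.597122.
Moduli of all roots: 3.5971.
All moduli strictly greater than 1? Yes.
Verdict: Stationary.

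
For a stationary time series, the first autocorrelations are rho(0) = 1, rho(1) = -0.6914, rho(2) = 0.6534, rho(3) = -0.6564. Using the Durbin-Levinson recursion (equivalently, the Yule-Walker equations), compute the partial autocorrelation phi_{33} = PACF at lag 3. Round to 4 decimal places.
\phi_{33} = -0.2681

The PACF at lag k is phi_{kk}, the last component of the solution
to the Yule-Walker system G_k phi = r_k where
  (G_k)_{ij} = rho(|i - j|), (r_k)_i = rho(i), i,j = 1..k.
Equivalently, Durbin-Levinson gives phi_{kk} iteratively:
  phi_{11} = rho(1)
  phi_{kk} = [rho(k) - sum_{j=1..k-1} phi_{k-1,j} rho(k-j)]
            / [1 - sum_{j=1..k-1} phi_{k-1,j} rho(j)],
  phi_{k,j} = phi_{k-1,j} - phi_{kk} phi_{k-1,k-j},  j = 1..k-1.
Step k = 1:
  phi_11 = rho(1) = -0.6914.
Step k = 2:
  phi_22 = [rho(2) - phi_11 rho(1)] / [1 - phi_11 rho(1)] = [0.6534 - (-0.6914)(-0.6914)] / [1 - (-0.6914)(-0.6914)]
         = 0.17536604 / 0.52196604 = 0.335972.
  Update: phi_21 = phi_11 - phi_22 phi_11 = -0.6914 - (0.335972)(-0.6914) = -0.459109.
Step k = 3:
  phi_33 = [rho(3) - phi_21 rho(2) - phi_22 rho(1)] / [1 - phi_21 rho(1) - phi_22 rho(2)]
    numerator   = -0.6564 - (-0.459109)(0.6534) - (0.335972)(-0.6914) = -0.12412714
    denominator = 1 - (-0.459109)(-0.6914) - (0.335972)(0.6534) = 0.46304794
  phi_33 = -0.12412714 / 0.46304794 = -0.2681.
Therefore phi_{33} = -0.2681.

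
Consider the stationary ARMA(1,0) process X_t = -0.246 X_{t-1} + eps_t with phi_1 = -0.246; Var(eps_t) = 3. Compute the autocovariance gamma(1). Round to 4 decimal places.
\gamma(1) = -0.7855

Multiply the model equation by X_{t-k} and take expectations. With theta_0 = psi_0 = 1 and psi_j the MA(infinity) weights, this gives
  gamma(k) - sum_i phi_i gamma(k-i) = c_k,
  c_k = sigma^2 * sum_{j=k..q} theta_j psi_{j-k}   (c_k = 0 for k > q),
using gamma(-m) = gamma(m).
Pure AR (q = 0): c_0 = sigma^2 = 3, c_k = 0 for k >= 1.
Equations for k = 0 and k = 1 (AR order 1):
  gamma(0) = phi_1 gamma(1) + c_0
  gamma(1) = phi_1 gamma(0) + c_1
Substituting the second into the first: gamma(0) (1 - phi_1^2) = c_0 + phi_1 c_1, so
  gamma(0) = c_0 / (1 - phi_1^2) = 3 / (1 - (-0.246)^2) = 3 / 0.939484 = 3.193242.
  gamma(1) = phi_1 gamma(0) = (-0.246)(3.193242) = -0.785538.
Therefore gamma(1) = -0.7855 (to 4 decimal places).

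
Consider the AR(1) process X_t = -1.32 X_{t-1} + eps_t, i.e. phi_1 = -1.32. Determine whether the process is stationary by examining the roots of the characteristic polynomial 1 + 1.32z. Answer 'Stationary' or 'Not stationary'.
\text{Not stationary}

The AR(p) characteristic polynomial is P(z) = 1 + 1.32z.
Stationarity requires all roots to lie outside the unit circle, i.e. |z| > 1 for every root.
This is linear in z: 1 + (1.32) z = 0  =>  z = -1/(1.32) = -0.757576,  |z| = 0.757576.
Moduli of all roots: 0.7576.
All moduli strictly greater than 1? No.
Verdict: Not stationary.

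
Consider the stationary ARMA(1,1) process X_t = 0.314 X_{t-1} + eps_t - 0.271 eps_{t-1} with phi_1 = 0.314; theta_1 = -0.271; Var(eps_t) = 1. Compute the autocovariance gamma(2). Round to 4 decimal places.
\gamma(2) = 0.0137

Multiply the model equation by X_{t-k} and take expectations. With theta_0 = psi_0 = 1 and psi_j the MA(infinity) weights, this gives
  gamma(k) - sum_i phi_i gamma(k-i) = c_k,
  c_k = sigma^2 * sum_{j=k..q} theta_j psi_{j-k}   (c_k = 0 for k > q),
using gamma(-m) = gamma(m).
psi-weights needed (psi_j = theta_j + sum_i phi_i psi_{j-i}):
  psi_1 = theta_1 + phi_1 = -0.271 + (0.314) = 0.043
Right-hand sides:
  c_0 = sigma^2 (1 + theta_1 psi_1) = 1 * (1 + (-0.271)(0.043)) = 1 * 0.988347 = 0.988347
  c_1 = sigma^2 theta_1 = 1 * (-0.271) = -0.271
  c_2 = 0
Equations for k = 0 and k = 1 (AR order 1):
  gamma(0) = phi_1 gamma(1) + c_0
  gamma(1) = phi_1 gamma(0) + c_1
Substituting the second into the first: gamma(0) (1 - phi_1^2) = c_0 + phi_1 c_1, so
  gamma(0) = (c_0 + phi_1 c_1) / (1 - phi_1^2) = (0.988347 + (0.314)(-0.271)) / (1 - (0.314)^2) = 0.903253 / 0.901404 = 1.002051.
  gamma(1) = phi_1 gamma(0) + c_1 = (0.314)(1.002051) + (-0.271) = 0.043644.
For k = 2 (> q): gamma(2) = phi_1 gamma(1) = (0.314)(0.043644) = 0.013704.
Therefore gamma(2) = 0.0137 (to 4 decimal places).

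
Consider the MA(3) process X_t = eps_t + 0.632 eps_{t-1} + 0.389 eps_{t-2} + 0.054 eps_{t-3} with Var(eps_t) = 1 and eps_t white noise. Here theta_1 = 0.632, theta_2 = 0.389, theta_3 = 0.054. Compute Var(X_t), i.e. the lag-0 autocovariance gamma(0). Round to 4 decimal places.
\gamma(0) = 1.5537

For an MA(q) process X_t = eps_t + sum_i theta_i eps_{t-i} with
Var(eps_t) = sigma^2, the variance is
  gamma(0) = sigma^2 * (1 + sum_i theta_i^2).
  sum_i theta_i^2 = (0.632)^2 + (0.389)^2 + (0.054)^2 = 0.399424 + 0.151321 + 0.002916 = 0.553661.
  gamma(0) = 1 * (1 + 0.553661) = 1 * 1.553661 = 1.553661, which rounds to 1.5537.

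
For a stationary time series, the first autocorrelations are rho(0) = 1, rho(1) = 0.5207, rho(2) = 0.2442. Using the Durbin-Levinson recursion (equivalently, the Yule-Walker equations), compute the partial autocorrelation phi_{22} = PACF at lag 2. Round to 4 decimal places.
\phi_{22} = -0.0369

The PACF at lag k is phi_{kk}, the last component of the solution
to the Yule-Walker system G_k phi = r_k where
  (G_k)_{ij} = rho(|i - j|), (r_k)_i = rho(i), i,j = 1..k.
Equivalently, Durbin-Levinson gives phi_{kk} iteratively:
  phi_{11} = rho(1)
  phi_{kk} = [rho(k) - sum_{j=1..k-1} phi_{k-1,j} rho(k-j)]
            / [1 - sum_{j=1..k-1} phi_{k-1,j} rho(j)],
  phi_{k,j} = phi_{k-1,j} - phi_{kk} phi_{k-1,k-j},  j = 1..k-1.
Step k = 1:
  phi_11 = rho(1) = 0.5207.
Step k = 2:
  phi_22 = [rho(2) - phi_11 rho(1)] / [1 - phi_11 rho(1)] = [0.2442 - (0.5207)(0.5207)] / [1 - (0.5207)(0.5207)]
         = -0.02692849 / 0.72887151 = -0.0369.
Therefore phi_{22} = -0.0369.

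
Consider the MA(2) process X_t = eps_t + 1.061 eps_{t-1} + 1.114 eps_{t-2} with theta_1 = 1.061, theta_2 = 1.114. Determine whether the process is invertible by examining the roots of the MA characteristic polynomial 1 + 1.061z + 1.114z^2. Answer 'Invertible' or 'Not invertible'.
\text{Not invertible}

The MA(q) characteristic polynomial is P(z) = 1 + 1.061z + 1.114z^2.
Invertibility requires all roots to lie outside the unit circle, i.e. |z| > 1 for every root.
Set 1 + (1.061) z + (1.114) z^2 = 0, i.e. a z^2 + b z + c = 0 with a = 1.114, b = 1.061, c = 1.
Discriminant D = b^2 - 4ac = (1.061)^2 - 4*(1.114)*1 = 1.125721 - (4.456) = -3.330279.
D < 0, so the roots are the complex-conjugate pair z = (-b +/- i sqrt(-D)) / (2a) = -0.4762 +/- 0.8191i.
For a conjugate pair |z|^2 = z * conj(z) = (product of roots) = c/a = 1/(1.114) = 0.897666, so |z| = sqrt(0.897666) = 0.9475 for both roots.
Moduli of all roots: 0.9475, 0.9475.
All moduli strictly greater than 1? No.
Verdict: Not invertible.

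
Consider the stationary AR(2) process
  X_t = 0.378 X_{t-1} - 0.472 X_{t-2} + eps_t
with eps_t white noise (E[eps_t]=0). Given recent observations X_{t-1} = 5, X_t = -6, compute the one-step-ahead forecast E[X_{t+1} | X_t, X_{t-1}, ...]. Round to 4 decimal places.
E[X_{t+1} \mid \mathcal F_t] = -4.6280

For an AR(p) model X_t = c + sum_i phi_i X_{t-i} + eps_t, the
one-step-ahead conditional mean is
  E[X_{t+1} | X_t, ...] = c + sum_i phi_i X_{t+1-i}.
Substitute known values:
  E[X_{t+1} | ...] = (0.378) * (-6) + (-0.472) * (5)
                   = -4.6280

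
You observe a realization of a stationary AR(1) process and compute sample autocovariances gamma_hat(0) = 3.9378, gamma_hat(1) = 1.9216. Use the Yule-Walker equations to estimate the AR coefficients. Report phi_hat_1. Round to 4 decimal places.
\hat\phi_{1} = 0.4880

The Yule-Walker equations for an AR(p) process read, in matrix form,
  Gamma_p phi = r_p,   with   (Gamma_p)_{ij} = gamma(|i - j|),
                       (r_p)_i = gamma(i),   i,j = 1..p.
Substitute the sample gammas (Toeplitz matrix and right-hand side of size 1):
  Gamma_p = [[3.9378]]
  r_p     = [1.9216]
With p = 1 this is the single equation gamma(0) phi_1 = gamma(1):
  phi_hat_1 = gamma(1) / gamma(0) = 1.9216 / 3.9378 = 0.4880.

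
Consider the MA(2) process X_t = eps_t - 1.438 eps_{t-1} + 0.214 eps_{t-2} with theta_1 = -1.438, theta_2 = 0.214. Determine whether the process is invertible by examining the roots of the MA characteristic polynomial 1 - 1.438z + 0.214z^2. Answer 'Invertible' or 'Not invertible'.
\text{Not invertible}

The MA(q) characteristic polynomial is P(z) = 1 - 1.438z + 0.214z^2.
Invertibility requires all roots to lie outside the unit circle, i.e. |z| > 1 for every root.
Set 1 + (-1.438) z + (0.214) z^2 = 0, i.e. a z^2 + b z + c = 0 with a = 0.214, b = -1.438, c = 1.
Discriminant D = b^2 - 4ac = (-1.438)^2 - 4*(0.214)*1 = 2.067844 - (0.856) = 1.211844.
D >= 0, so the roots are real: z = (-b +/- sqrt(D)) / (2a) = (1.438 +/- 1.100838) / (0.428).
  z_1 = (1.438 + 1.100838) / (0.428) = 5.9319,   |z_1| = 5.9319.
  z_2 = (1.438 - 1.100838) / (0.428) = 0.7878,   |z_2| = 0.7878.
Moduli of all roots: 5.9319, 0.7878.
All moduli strictly greater than 1? No.
Verdict: Not invertible.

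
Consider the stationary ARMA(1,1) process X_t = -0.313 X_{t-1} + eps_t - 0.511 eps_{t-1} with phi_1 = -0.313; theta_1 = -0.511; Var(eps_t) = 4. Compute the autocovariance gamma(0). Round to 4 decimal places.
\gamma(0) = 7.0109

Multiply the model equation by X_{t-k} and take expectations. With theta_0 = psi_0 = 1 and psi_j the MA(infinity) weights, this gives
  gamma(k) - sum_i phi_i gamma(k-i) = c_k,
  c_k = sigma^2 * sum_{j=k..q} theta_j psi_{j-k}   (c_k = 0 for k > q),
using gamma(-m) = gamma(m).
psi-weights needed (psi_j = theta_j + sum_i phi_i psi_{j-i}):
  psi_1 = theta_1 + phi_1 = -0.511 + (-0.313) = -0.824
Right-hand sides:
  c_0 = sigma^2 (1 + theta_1 psi_1) = 4 * (1 + (-0.511)(-0.824)) = 4 * 1.421064 = 5.684256
  c_1 = sigma^2 theta_1 = 4 * (-0.511) = -2.044
  c_2 = 0
Equations for k = 0 and k = 1 (AR order 1):
  gamma(0) = phi_1 gamma(1) + c_0
  gamma(1) = phi_1 gamma(0) + c_1
Substituting the second into the first: gamma(0) (1 - phi_1^2) = c_0 + phi_1 c_1, so
  gamma(0) = (c_0 + phi_1 c_1) / (1 - phi_1^2) = (5.684256 + (-0.313)(-2.044)) / (1 - (-0.313)^2) = 6.324028 / 0.902031 = 7.010877.
Therefore gamma(0) = 7.0109 (to 4 decimal places).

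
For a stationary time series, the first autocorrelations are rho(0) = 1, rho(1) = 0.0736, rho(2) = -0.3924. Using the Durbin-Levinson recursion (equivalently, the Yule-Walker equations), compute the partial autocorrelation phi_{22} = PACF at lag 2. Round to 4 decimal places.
\phi_{22} = -0.4000

The PACF at lag k is phi_{kk}, the last component of the solution
to the Yule-Walker system G_k phi = r_k where
  (G_k)_{ij} = rho(|i - j|), (r_k)_i = rho(i), i,j = 1..k.
Equivalently, Durbin-Levinson gives phi_{kk} iteratively:
  phi_{11} = rho(1)
  phi_{kk} = [rho(k) - sum_{j=1..k-1} phi_{k-1,j} rho(k-j)]
            / [1 - sum_{j=1..k-1} phi_{k-1,j} rho(j)],
  phi_{k,j} = phi_{k-1,j} - phi_{kk} phi_{k-1,k-j},  j = 1..k-1.
Step k = 1:
  phi_11 = rho(1) = 0.0736.
Step k = 2:
  phi_22 = [rho(2) - phi_11 rho(1)] / [1 - phi_11 rho(1)] = [-0.3924 - (0.0736)(0.0736)] / [1 - (0.0736)(0.0736)]
         = -0.39781696 / 0.99458304 = -0.4.
Therefore phi_{22} = -0.4000.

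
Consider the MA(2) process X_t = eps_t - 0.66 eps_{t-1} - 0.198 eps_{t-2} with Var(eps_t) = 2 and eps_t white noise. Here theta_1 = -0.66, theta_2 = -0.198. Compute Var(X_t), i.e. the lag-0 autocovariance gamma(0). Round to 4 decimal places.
\gamma(0) = 2.9496

For an MA(q) process X_t = eps_t + sum_i theta_i eps_{t-i} with
Var(eps_t) = sigma^2, the variance is
  gamma(0) = sigma^2 * (1 + sum_i theta_i^2).
  sum_i theta_i^2 = (-0.66)^2 + (-0.198)^2 = 0.4356 + 0.039204 = 0.474804.
  gamma(0) = 2 * (1 + 0.474804) = 2 * 1.474804 = 2.949608, which rounds to 2.9496.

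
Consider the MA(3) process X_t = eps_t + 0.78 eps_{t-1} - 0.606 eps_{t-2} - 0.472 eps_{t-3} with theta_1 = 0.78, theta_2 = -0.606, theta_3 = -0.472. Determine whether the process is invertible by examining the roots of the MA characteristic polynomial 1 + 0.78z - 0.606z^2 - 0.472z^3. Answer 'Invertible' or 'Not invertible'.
\text{Invertible}

The MA(q) characteristic polynomial is P(z) = 1 + 0.78z - 0.606z^2 - 0.472z^3.
Invertibility requires all roots to lie outside the unit circle, i.e. |z| > 1 for every root.
Degree 3: look for a simple real root z0 first, then factor out (1 - z/z0) and solve the remaining quadratic.
Testing z0 = -1.25: P(-1.25) = 1 + (0.78)(-1.25) + (-0.606)(-1.25)^2 + (-0.472)(-1.25)^3
  = 1 + (-0.975) + (-0.946875) + (0.921875) = 0.  So z_0 = -1.25 is a root, |z_0| = 1.25.
Divide out the factor (1 + 0.8 z) = (1 - z/z0) (since 1/z0 = -0.8):
  P(z) = (1 + 0.8 z)(1 + (-0.02) z + (-0.59) z^2)
  [check: z-coef -0.02 - (-0.8) = 0.78; z^2-coef -0.59 - (-0.8)(-0.02) = -0.606; z^3-coef -(-0.8)(-0.59) = -0.472.]
Remaining roots from the quadratic factor 1 + (-0.02) z + (-0.59) z^2:
  Set 1 + (-0.02) z + (-0.59) z^2 = 0, i.e. a z^2 + b z + c = 0 with a = -0.59, b = -0.02, c = 1.
  Discriminant D = b^2 - 4ac = (-0.02)^2 - 4*(-0.59)*1 = 0.0004 - (-2.36) = 2.3604.
  D >= 0, so the roots are real: z = (-b +/- sqrt(D)) / (2a) = (0.02 +/- 1.536359) / (-1.18).
    z_1 = (0.02 + 1.536359) / (-1.18) = -1.3189,   |z_1| = 1.3189.
    z_2 = (0.02 - 1.536359) / (-1.18) = 1.2851,   |z_2| = 1.2851.
Moduli of all roots: 1.2500, 1.3189, 1.2851.
All moduli strictly greater than 1? Yes.
Verdict: Invertible.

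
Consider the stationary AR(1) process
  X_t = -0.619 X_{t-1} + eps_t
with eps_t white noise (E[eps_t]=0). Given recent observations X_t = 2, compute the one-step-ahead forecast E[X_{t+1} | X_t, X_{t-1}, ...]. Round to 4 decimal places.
E[X_{t+1} \mid \mathcal F_t] = -1.2380

For an AR(p) model X_t = c + sum_i phi_i X_{t-i} + eps_t, the
one-step-ahead conditional mean is
  E[X_{t+1} | X_t, ...] = c + sum_i phi_i X_{t+1-i}.
Substitute known values:
  E[X_{t+1} | ...] = (-0.619) * (2)
                   = -1.2380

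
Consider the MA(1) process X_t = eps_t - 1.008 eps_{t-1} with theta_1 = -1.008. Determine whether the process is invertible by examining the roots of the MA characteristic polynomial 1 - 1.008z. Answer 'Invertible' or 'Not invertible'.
\text{Not invertible}

The MA(q) characteristic polynomial is P(z) = 1 - 1.008z.
Invertibility requires all roots to lie outside the unit circle, i.e. |z| > 1 for every root.
This is linear in z: 1 + (-1.008) z = 0  =>  z = -1/(-1.008) = 0.992063,  |z| = 0.992063.
Moduli of all roots: 0.9921.
All moduli strictly greater than 1? No.
Verdict: Not invertible.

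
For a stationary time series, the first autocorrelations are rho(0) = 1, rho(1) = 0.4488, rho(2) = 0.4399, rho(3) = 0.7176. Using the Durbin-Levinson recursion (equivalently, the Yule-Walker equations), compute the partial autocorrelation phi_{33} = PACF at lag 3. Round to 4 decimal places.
\phi_{33} = 0.6119

The PACF at lag k is phi_{kk}, the last component of the solution
to the Yule-Walker system G_k phi = r_k where
  (G_k)_{ij} = rho(|i - j|), (r_k)_i = rho(i), i,j = 1..k.
Equivalently, Durbin-Levinson gives phi_{kk} iteratively:
  phi_{11} = rho(1)
  phi_{kk} = [rho(k) - sum_{j=1..k-1} phi_{k-1,j} rho(k-j)]
            / [1 - sum_{j=1..k-1} phi_{k-1,j} rho(j)],
  phi_{k,j} = phi_{k-1,j} - phi_{kk} phi_{k-1,k-j},  j = 1..k-1.
Step k = 1:
  phi_11 = rho(1) = 0.4488.
Step k = 2:
  phi_22 = [rho(2) - phi_11 rho(1)] / [1 - phi_11 rho(1)] = [0.4399 - (0.4488)(0.4488)] / [1 - (0.4488)(0.4488)]
         = 0.23847856 / 0.79857856 = 0.298629.
  Update: phi_21 = phi_11 - phi_22 phi_11 = 0.4488 - (0.298629)(0.4488) = 0.314775.
Step k = 3:
  phi_33 = [rho(3) - phi_21 rho(2) - phi_22 rho(1)] / [1 - phi_21 rho(1) - phi_22 rho(2)]
    numerator   = 0.7176 - (0.314775)(0.4399) - (0.298629)(0.4488) = 0.4451057
    denominator = 1 - (0.314775)(0.4488) - (0.298629)(0.4399) = 0.72736199
  phi_33 = 0.4451057 / 0.72736199 = 0.6119.
Therefore phi_{33} = 0.6119.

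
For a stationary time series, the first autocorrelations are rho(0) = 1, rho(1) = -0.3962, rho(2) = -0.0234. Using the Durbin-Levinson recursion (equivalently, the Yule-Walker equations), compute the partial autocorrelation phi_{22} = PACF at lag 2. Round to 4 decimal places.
\phi_{22} = -0.2140

The PACF at lag k is phi_{kk}, the last component of the solution
to the Yule-Walker system G_k phi = r_k where
  (G_k)_{ij} = rho(|i - j|), (r_k)_i = rho(i), i,j = 1..k.
Equivalently, Durbin-Levinson gives phi_{kk} iteratively:
  phi_{11} = rho(1)
  phi_{kk} = [rho(k) - sum_{j=1..k-1} phi_{k-1,j} rho(k-j)]
            / [1 - sum_{j=1..k-1} phi_{k-1,j} rho(j)],
  phi_{k,j} = phi_{k-1,j} - phi_{kk} phi_{k-1,k-j},  j = 1..k-1.
Step k = 1:
  phi_11 = rho(1) = -0.3962.
Step k = 2:
  phi_22 = [rho(2) - phi_11 rho(1)] / [1 - phi_11 rho(1)] = [-0.0234 - (-0.3962)(-0.3962)] / [1 - (-0.3962)(-0.3962)]
         = -0.18037444 / 0.84302556 = -0.214.
Therefore phi_{22} = -0.2140.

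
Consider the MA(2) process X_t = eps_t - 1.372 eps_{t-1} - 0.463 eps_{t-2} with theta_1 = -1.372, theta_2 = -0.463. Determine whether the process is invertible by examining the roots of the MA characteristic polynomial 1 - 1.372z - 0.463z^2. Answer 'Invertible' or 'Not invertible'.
\text{Not invertible}

The MA(q) characteristic polynomial is P(z) = 1 - 1.372z - 0.463z^2.
Invertibility requires all roots to lie outside the unit circle, i.e. |z| > 1 for every root.
Set 1 + (-1.372) z + (-0.463) z^2 = 0, i.e. a z^2 + b z + c = 0 with a = -0.463, b = -1.372, c = 1.
Discriminant D = b^2 - 4ac = (-1.372)^2 - 4*(-0.463)*1 = 1.882384 - (-1.852) = 3.734384.
D >= 0, so the roots are real: z = (-b +/- sqrt(D)) / (2a) = (1.372 +/- 1.932455) / (-0.926).
  z_1 = (1.372 + 1.932455) / (-0.926) = -3.5685,   |z_1| = 3.5685.
  z_2 = (1.372 - 1.932455) / (-0.926) = 0.6052,   |z_2| = 0.6052.
Moduli of all roots: 3.5685, 0.6052.
All moduli strictly greater than 1? No.
Verdict: Not invertible.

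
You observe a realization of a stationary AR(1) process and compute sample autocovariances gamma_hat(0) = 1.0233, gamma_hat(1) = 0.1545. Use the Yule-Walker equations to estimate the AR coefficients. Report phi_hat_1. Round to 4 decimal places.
\hat\phi_{1} = 0.1510

The Yule-Walker equations for an AR(p) process read, in matrix form,
  Gamma_p phi = r_p,   with   (Gamma_p)_{ij} = gamma(|i - j|),
                       (r_p)_i = gamma(i),   i,j = 1..p.
Substitute the sample gammas (Toeplitz matrix and right-hand side of size 1):
  Gamma_p = [[1.0233]]
  r_p     = [0.1545]
With p = 1 this is the single equation gamma(0) phi_1 = gamma(1):
  phi_hat_1 = gamma(1) / gamma(0) = 0.1545 / 1.0233 = 0.1510.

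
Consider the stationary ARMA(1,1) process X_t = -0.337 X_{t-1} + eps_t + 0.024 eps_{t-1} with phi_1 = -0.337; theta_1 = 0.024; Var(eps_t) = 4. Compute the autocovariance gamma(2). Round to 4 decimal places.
\gamma(2) = 0.4721

Multiply the model equation by X_{t-k} and take expectations. With theta_0 = psi_0 = 1 and psi_j the MA(infinity) weights, this gives
  gamma(k) - sum_i phi_i gamma(k-i) = c_k,
  c_k = sigma^2 * sum_{j=k..q} theta_j psi_{j-k}   (c_k = 0 for k > q),
using gamma(-m) = gamma(m).
psi-weights needed (psi_j = theta_j + sum_i phi_i psi_{j-i}):
  psi_1 = theta_1 + phi_1 = 0.024 + (-0.337) = -0.313
Right-hand sides:
  c_0 = sigma^2 (1 + theta_1 psi_1) = 4 * (1 + (0.024)(-0.313)) = 4 * 0.992488 = 3.969952
  c_1 = sigma^2 theta_1 = 4 * (0.024) = 0.096
  c_2 = 0
Equations for k = 0 and k = 1 (AR order 1):
  gamma(0) = phi_1 gamma(1) + c_0
  gamma(1) = phi_1 gamma(0) + c_1
Substituting the second into the first: gamma(0) (1 - phi_1^2) = c_0 + phi_1 c_1, so
  gamma(0) = (c_0 + phi_1 c_1) / (1 - phi_1^2) = (3.969952 + (-0.337)(0.096)) / (1 - (-0.337)^2) = 3.9376 / 0.886431 = 4.442083.
  gamma(1) = phi_1 gamma(0) + c_1 = (-0.337)(4.442083) + (0.096) = -1.400982.
For k = 2 (> q): gamma(2) = phi_1 gamma(1) = (-0.337)(-1.400982) = 0.472131.
Therefore gamma(2) = 0.4721 (to 4 decimal places).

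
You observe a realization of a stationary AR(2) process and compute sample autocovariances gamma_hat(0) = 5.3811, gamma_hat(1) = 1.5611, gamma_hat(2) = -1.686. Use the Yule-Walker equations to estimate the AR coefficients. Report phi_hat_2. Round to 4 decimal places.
\hat\phi_{2} = -0.4340

The Yule-Walker equations for an AR(p) process read, in matrix form,
  Gamma_p phi = r_p,   with   (Gamma_p)_{ij} = gamma(|i - j|),
                       (r_p)_i = gamma(i),   i,j = 1..p.
Substitute the sample gammas (Toeplitz matrix and right-hand side of size 2):
  Gamma_p = [[5.3811, 1.5611], [1.5611, 5.3811]]
  r_p     = [1.5611, -1.686]
Written out:
  5.3811 phi_1 + 1.5611 phi_2 = 1.5611
  1.5611 phi_1 + 5.3811 phi_2 = -1.686
Solve by Cramer's rule:
  det = gamma(0)^2 - gamma(1)^2 = (5.3811)^2 - (1.5611)^2 = 28.95623721 - 2.43703321 = 26.519204
  phi_hat_1 = [gamma(1) gamma(0) - gamma(1) gamma(2)] / det = [(1.5611)(5.3811) - (1.5611)(-1.686)] / 26.519204 = 11.03244981 / 26.519204 = 0.416
  phi_hat_2 = [gamma(0) gamma(2) - gamma(1)^2] / det = [(5.3811)(-1.686) - (1.5611)^2] / 26.519204 = -11.50956781 / 26.519204 = -0.434
So phi_hat = [0.4160, -0.4340].
Therefore phi_hat_2 = -0.4340.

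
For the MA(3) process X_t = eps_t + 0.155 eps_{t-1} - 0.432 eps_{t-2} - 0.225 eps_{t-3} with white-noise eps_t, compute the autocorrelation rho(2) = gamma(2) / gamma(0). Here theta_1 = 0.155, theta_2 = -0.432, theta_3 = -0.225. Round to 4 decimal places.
\rho(2) = -0.3702

For an MA(q) process with theta_0 = 1, the autocovariance is
  gamma(k) = sigma^2 * sum_{i=0..q-k} theta_i * theta_{i+k},
and rho(k) = gamma(k) / gamma(0). Sigma^2 cancels.
  numerator   = (1)*(-0.432) + (0.155)*(-0.225) = -0.466875.
  denominator = (1)^2 + (0.155)^2 + (-0.432)^2 + (-0.225)^2 = 1.261274.
  rho(2) = -0.466875 / 1.261274 = -0.3702.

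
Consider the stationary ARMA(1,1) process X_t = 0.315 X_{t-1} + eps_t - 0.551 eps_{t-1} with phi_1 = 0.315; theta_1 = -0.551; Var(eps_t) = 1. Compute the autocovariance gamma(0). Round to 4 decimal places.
\gamma(0) = 1.0618

Multiply the model equation by X_{t-k} and take expectations. With theta_0 = psi_0 = 1 and psi_j the MA(infinity) weights, this gives
  gamma(k) - sum_i phi_i gamma(k-i) = c_k,
  c_k = sigma^2 * sum_{j=k..q} theta_j psi_{j-k}   (c_k = 0 for k > q),
using gamma(-m) = gamma(m).
psi-weights needed (psi_j = theta_j + sum_i phi_i psi_{j-i}):
  psi_1 = theta_1 + phi_1 = -0.551 + (0.315) = -0.236
Right-hand sides:
  c_0 = sigma^2 (1 + theta_1 psi_1) = 1 * (1 + (-0.551)(-0.236)) = 1 * 1.130036 = 1.130036
  c_1 = sigma^2 theta_1 = 1 * (-0.551) = -0.551
  c_2 = 0
Equations for k = 0 and k = 1 (AR order 1):
  gamma(0) = phi_1 gamma(1) + c_0
  gamma(1) = phi_1 gamma(0) + c_1
Substituting the second into the first: gamma(0) (1 - phi_1^2) = c_0 + phi_1 c_1, so
  gamma(0) = (c_0 + phi_1 c_1) / (1 - phi_1^2) = (1.130036 + (0.315)(-0.551)) / (1 - (0.315)^2) = 0.956471 / 0.900775 = 1.061831.
Therefore gamma(0) = 1.0618 (to 4 decimal places).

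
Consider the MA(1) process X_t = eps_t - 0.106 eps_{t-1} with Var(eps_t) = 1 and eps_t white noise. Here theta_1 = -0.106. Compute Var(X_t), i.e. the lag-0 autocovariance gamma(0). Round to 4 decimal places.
\gamma(0) = 1.0112

For an MA(q) process X_t = eps_t + sum_i theta_i eps_{t-i} with
Var(eps_t) = sigma^2, the variance is
  gamma(0) = sigma^2 * (1 + sum_i theta_i^2).
  sum_i theta_i^2 = (-0.106)^2 = 0.011236.
  gamma(0) = 1 * (1 + 0.011236) = 1 * 1.011236 = 1.011236, which rounds to 1.0112.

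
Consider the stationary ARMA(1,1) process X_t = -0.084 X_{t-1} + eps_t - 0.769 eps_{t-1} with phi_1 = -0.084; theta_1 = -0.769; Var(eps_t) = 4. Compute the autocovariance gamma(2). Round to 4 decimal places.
\gamma(2) = 0.3073

Multiply the model equation by X_{t-k} and take expectations. With theta_0 = psi_0 = 1 and psi_j the MA(infinity) weights, this gives
  gamma(k) - sum_i phi_i gamma(k-i) = c_k,
  c_k = sigma^2 * sum_{j=k..q} theta_j psi_{j-k}   (c_k = 0 for k > q),
using gamma(-m) = gamma(m).
psi-weights needed (psi_j = theta_j + sum_i phi_i psi_{j-i}):
  psi_1 = theta_1 + phi_1 = -0.769 + (-0.084) = -0.853
Right-hand sides:
  c_0 = sigma^2 (1 + theta_1 psi_1) = 4 * (1 + (-0.769)(-0.853)) = 4 * 1.655957 = 6.623828
  c_1 = sigma^2 theta_1 = 4 * (-0.769) = -3.076
  c_2 = 0
Equations for k = 0 and k = 1 (AR order 1):
  gamma(0) = phi_1 gamma(1) + c_0
  gamma(1) = phi_1 gamma(0) + c_1
Substituting the second into the first: gamma(0) (1 - phi_1^2) = c_0 + phi_1 c_1, so
  gamma(0) = (c_0 + phi_1 c_1) / (1 - phi_1^2) = (6.623828 + (-0.084)(-3.076)) / (1 - (-0.084)^2) = 6.882212 / 0.992944 = 6.931118.
  gamma(1) = phi_1 gamma(0) + c_1 = (-0.084)(6.931118) + (-3.076) = -3.658214.
For k = 2 (> q): gamma(2) = phi_1 gamma(1) = (-0.084)(-3.658214) = 0.30729.
Therefore gamma(2) = 0.3073 (to 4 decimal places).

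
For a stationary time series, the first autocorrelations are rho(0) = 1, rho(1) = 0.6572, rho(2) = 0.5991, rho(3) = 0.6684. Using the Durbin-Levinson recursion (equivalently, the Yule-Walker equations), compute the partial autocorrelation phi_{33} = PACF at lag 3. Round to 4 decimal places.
\phi_{33} = 0.3799

The PACF at lag k is phi_{kk}, the last component of the solution
to the Yule-Walker system G_k phi = r_k where
  (G_k)_{ij} = rho(|i - j|), (r_k)_i = rho(i), i,j = 1..k.
Equivalently, Durbin-Levinson gives phi_{kk} iteratively:
  phi_{11} = rho(1)
  phi_{kk} = [rho(k) - sum_{j=1..k-1} phi_{k-1,j} rho(k-j)]
            / [1 - sum_{j=1..k-1} phi_{k-1,j} rho(j)],
  phi_{k,j} = phi_{k-1,j} - phi_{kk} phi_{k-1,k-j},  j = 1..k-1.
Step k = 1:
  phi_11 = rho(1) = 0.6572.
Step k = 2:
  phi_22 = [rho(2) - phi_11 rho(1)] / [1 - phi_11 rho(1)] = [0.5991 - (0.6572)(0.6572)] / [1 - (0.6572)(0.6572)]
         = 0.16718816 / 0.56808816 = 0.2943.
  Update: phi_21 = phi_11 - phi_22 phi_11 = 0.6572 - (0.2943)(0.6572) = 0.463786.
Step k = 3:
  phi_33 = [rho(3) - phi_21 rho(2) - phi_22 rho(1)] / [1 - phi_21 rho(1) - phi_22 rho(2)]
    numerator   = 0.6684 - (0.463786)(0.5991) - (0.2943)(0.6572) = 0.19713191
    denominator = 1 - (0.463786)(0.6572) - (0.2943)(0.5991) = 0.51888474
  phi_33 = 0.19713191 / 0.51888474 = 0.3799.
Therefore phi_{33} = 0.3799.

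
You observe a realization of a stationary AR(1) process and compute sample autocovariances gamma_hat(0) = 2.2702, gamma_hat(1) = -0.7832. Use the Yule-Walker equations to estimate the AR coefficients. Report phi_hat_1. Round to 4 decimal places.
\hat\phi_{1} = -0.3450

The Yule-Walker equations for an AR(p) process read, in matrix form,
  Gamma_p phi = r_p,   with   (Gamma_p)_{ij} = gamma(|i - j|),
                       (r_p)_i = gamma(i),   i,j = 1..p.
Substitute the sample gammas (Toeplitz matrix and right-hand side of size 1):
  Gamma_p = [[2.2702]]
  r_p     = [-0.7832]
With p = 1 this is the single equation gamma(0) phi_1 = gamma(1):
  phi_hat_1 = gamma(1) / gamma(0) = -0.7832 / 2.2702 = -0.3450.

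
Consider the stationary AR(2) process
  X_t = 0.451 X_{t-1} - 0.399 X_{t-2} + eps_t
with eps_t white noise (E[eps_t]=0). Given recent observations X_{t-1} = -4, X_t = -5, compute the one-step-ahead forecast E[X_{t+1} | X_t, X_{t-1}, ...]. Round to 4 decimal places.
E[X_{t+1} \mid \mathcal F_t] = -0.6590

For an AR(p) model X_t = c + sum_i phi_i X_{t-i} + eps_t, the
one-step-ahead conditional mean is
  E[X_{t+1} | X_t, ...] = c + sum_i phi_i X_{t+1-i}.
Substitute known values:
  E[X_{t+1} | ...] = (0.451) * (-5) + (-0.399) * (-4)
                   = -0.6590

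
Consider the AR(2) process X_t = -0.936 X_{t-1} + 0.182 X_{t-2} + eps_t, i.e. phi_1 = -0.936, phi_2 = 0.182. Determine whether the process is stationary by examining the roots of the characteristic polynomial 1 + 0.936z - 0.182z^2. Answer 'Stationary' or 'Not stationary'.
\text{Not stationary}

The AR(p) characteristic polynomial is P(z) = 1 + 0.936z - 0.182z^2.
Stationarity requires all roots to lie outside the unit circle, i.e. |z| > 1 for every root.
Set 1 + (0.936) z + (-0.182) z^2 = 0, i.e. a z^2 + b z + c = 0 with a = -0.182, b = 0.936, c = 1.
Discriminant D = b^2 - 4ac = (0.936)^2 - 4*(-0.182)*1 = 0.876096 - (-0.728) = 1.604096.
D >= 0, so the roots are real: z = (-b +/- sqrt(D)) / (2a) = (-0.936 +/- 1.266529) / (-0.364).
  z_1 = (-0.936 + 1.266529) / (-0.364) = -0.908,   |z_1| = 0.908.
  z_2 = (-0.936 - 1.266529) / (-0.364) = 6.0509,   |z_2| = 6.0509.
Moduli of all roots: 0.9080, 6.0509.
All moduli strictly greater than 1? No.
Verdict: Not stationary.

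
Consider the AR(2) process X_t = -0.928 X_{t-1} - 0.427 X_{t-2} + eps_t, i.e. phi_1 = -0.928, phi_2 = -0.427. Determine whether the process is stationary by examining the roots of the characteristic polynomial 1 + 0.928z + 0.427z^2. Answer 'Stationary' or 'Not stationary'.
\text{Stationary}

The AR(p) characteristic polynomial is P(z) = 1 + 0.928z + 0.427z^2.
Stationarity requires all roots to lie outside the unit circle, i.e. |z| > 1 for every root.
Set 1 + (0.928) z + (0.427) z^2 = 0, i.e. a z^2 + b z + c = 0 with a = 0.427, b = 0.928, c = 1.
Discriminant D = b^2 - 4ac = (0.928)^2 - 4*(0.427)*1 = 0.861184 - (1.708) = -0.846816.
D < 0, so the roots are the complex-conjugate pair z = (-b +/- i sqrt(-D)) / (2a) = -1.0867 +/- 1.0775i.
For a conjugate pair |z|^2 = z * conj(z) = (product of roots) = c/a = 1/(0.427) = 2.34192, so |z| = sqrt(2.34192) = 1.5303 for both roots.
Moduli of all roots: 1.5303, 1.5303.
All moduli strictly greater than 1? Yes.
Verdict: Stationary.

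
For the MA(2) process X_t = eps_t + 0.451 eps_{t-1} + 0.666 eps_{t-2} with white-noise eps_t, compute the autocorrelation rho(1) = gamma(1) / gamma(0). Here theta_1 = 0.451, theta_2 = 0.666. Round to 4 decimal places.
\rho(1) = 0.4562

For an MA(q) process with theta_0 = 1, the autocovariance is
  gamma(k) = sigma^2 * sum_{i=0..q-k} theta_i * theta_{i+k},
and rho(k) = gamma(k) / gamma(0). Sigma^2 cancels.
  numerator   = (1)*(0.451) + (0.451)*(0.666) = 0.751366.
  denominator = (1)^2 + (0.451)^2 + (0.666)^2 = 1.646957.
  rho(1) = 0.751366 / 1.646957 = 0.4562.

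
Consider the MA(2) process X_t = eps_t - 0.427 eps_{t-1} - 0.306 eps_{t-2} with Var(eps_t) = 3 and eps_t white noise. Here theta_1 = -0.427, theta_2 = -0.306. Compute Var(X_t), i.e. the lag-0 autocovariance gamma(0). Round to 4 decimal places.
\gamma(0) = 3.8279

For an MA(q) process X_t = eps_t + sum_i theta_i eps_{t-i} with
Var(eps_t) = sigma^2, the variance is
  gamma(0) = sigma^2 * (1 + sum_i theta_i^2).
  sum_i theta_i^2 = (-0.427)^2 + (-0.306)^2 = 0.182329 + 0.093636 = 0.275965.
  gamma(0) = 3 * (1 + 0.275965) = 3 * 1.275965 = 3.827895, which rounds to 3.8279.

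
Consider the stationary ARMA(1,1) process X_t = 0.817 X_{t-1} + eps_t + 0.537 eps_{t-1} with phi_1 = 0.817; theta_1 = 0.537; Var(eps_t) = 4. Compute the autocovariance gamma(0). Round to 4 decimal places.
\gamma(0) = 26.0542

Multiply the model equation by X_{t-k} and take expectations. With theta_0 = psi_0 = 1 and psi_j the MA(infinity) weights, this gives
  gamma(k) - sum_i phi_i gamma(k-i) = c_k,
  c_k = sigma^2 * sum_{j=k..q} theta_j psi_{j-k}   (c_k = 0 for k > q),
using gamma(-m) = gamma(m).
psi-weights needed (psi_j = theta_j + sum_i phi_i psi_{j-i}):
  psi_1 = theta_1 + phi_1 = 0.537 + (0.817) = 1.354
Right-hand sides:
  c_0 = sigma^2 (1 + theta_1 psi_1) = 4 * (1 + (0.537)(1.354)) = 4 * 1.727098 = 6.908392
  c_1 = sigma^2 theta_1 = 4 * (0.537) = 2.148
  c_2 = 0
Equations for k = 0 and k = 1 (AR order 1):
  gamma(0) = phi_1 gamma(1) + c_0
  gamma(1) = phi_1 gamma(0) + c_1
Substituting the second into the first: gamma(0) (1 - phi_1^2) = c_0 + phi_1 c_1, so
  gamma(0) = (c_0 + phi_1 c_1) / (1 - phi_1^2) = (6.908392 + (0.817)(2.148)) / (1 - (0.817)^2) = 8.663308 / 0.332511 = 26.0542.
Therefore gamma(0) = 26.0542 (to 4 decimal places).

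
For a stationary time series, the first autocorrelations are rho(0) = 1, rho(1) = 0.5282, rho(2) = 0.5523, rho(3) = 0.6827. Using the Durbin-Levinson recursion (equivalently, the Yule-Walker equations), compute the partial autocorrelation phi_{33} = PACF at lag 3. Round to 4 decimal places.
\phi_{33} = 0.4881

The PACF at lag k is phi_{kk}, the last component of the solution
to the Yule-Walker system G_k phi = r_k where
  (G_k)_{ij} = rho(|i - j|), (r_k)_i = rho(i), i,j = 1..k.
Equivalently, Durbin-Levinson gives phi_{kk} iteratively:
  phi_{11} = rho(1)
  phi_{kk} = [rho(k) - sum_{j=1..k-1} phi_{k-1,j} rho(k-j)]
            / [1 - sum_{j=1..k-1} phi_{k-1,j} rho(j)],
  phi_{k,j} = phi_{k-1,j} - phi_{kk} phi_{k-1,k-j},  j = 1..k-1.
Step k = 1:
  phi_11 = rho(1) = 0.5282.
Step k = 2:
  phi_22 = [rho(2) - phi_11 rho(1)] / [1 - phi_11 rho(1)] = [0.5523 - (0.5282)(0.5282)] / [1 - (0.5282)(0.5282)]
         = 0.27330476 / 0.72100476 = 0.379061.
  Update: phi_21 = phi_11 - phi_22 phi_11 = 0.5282 - (0.379061)(0.5282) = 0.32798.
Step k = 3:
  phi_33 = [rho(3) - phi_21 rho(2) - phi_22 rho(1)] / [1 - phi_21 rho(1) - phi_22 rho(2)]
    numerator   = 0.6827 - (0.32798)(0.5523) - (0.379061)(0.5282) = 0.30133665
    denominator = 1 - (0.32798)(0.5282) - (0.379061)(0.5523) = 0.61740559
  phi_33 = 0.30133665 / 0.61740559 = 0.4881.
Therefore phi_{33} = 0.4881.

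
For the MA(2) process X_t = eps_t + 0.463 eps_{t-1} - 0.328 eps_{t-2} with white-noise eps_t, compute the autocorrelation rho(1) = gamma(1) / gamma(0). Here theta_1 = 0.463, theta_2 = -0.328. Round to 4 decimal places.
\rho(1) = 0.2354

For an MA(q) process with theta_0 = 1, the autocovariance is
  gamma(k) = sigma^2 * sum_{i=0..q-k} theta_i * theta_{i+k},
and rho(k) = gamma(k) / gamma(0). Sigma^2 cancels.
  numerator   = (1)*(0.463) + (0.463)*(-0.328) = 0.311136.
  denominator = (1)^2 + (0.463)^2 + (-0.328)^2 = 1.321953.
  rho(1) = 0.311136 / 1.321953 = 0.2354.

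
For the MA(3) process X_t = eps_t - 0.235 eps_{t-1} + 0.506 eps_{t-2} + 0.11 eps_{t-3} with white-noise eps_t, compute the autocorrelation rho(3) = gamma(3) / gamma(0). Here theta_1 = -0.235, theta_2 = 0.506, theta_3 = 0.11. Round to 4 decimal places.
\rho(3) = 0.0831

For an MA(q) process with theta_0 = 1, the autocovariance is
  gamma(k) = sigma^2 * sum_{i=0..q-k} theta_i * theta_{i+k},
and rho(k) = gamma(k) / gamma(0). Sigma^2 cancels.
  numerator   = (1)*(0.11) = 0.11.
  denominator = (1)^2 + (-0.235)^2 + (0.506)^2 + (0.11)^2 = 1.323361.
  rho(3) = 0.11 / 1.323361 = 0.0831.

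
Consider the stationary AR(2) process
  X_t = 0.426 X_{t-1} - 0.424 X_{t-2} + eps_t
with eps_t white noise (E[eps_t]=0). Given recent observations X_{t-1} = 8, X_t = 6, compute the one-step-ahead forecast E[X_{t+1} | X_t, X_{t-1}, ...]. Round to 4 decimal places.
E[X_{t+1} \mid \mathcal F_t] = -0.8360

For an AR(p) model X_t = c + sum_i phi_i X_{t-i} + eps_t, the
one-step-ahead conditional mean is
  E[X_{t+1} | X_t, ...] = c + sum_i phi_i X_{t+1-i}.
Substitute known values:
  E[X_{t+1} | ...] = (0.426) * (6) + (-0.424) * (8)
                   = -0.8360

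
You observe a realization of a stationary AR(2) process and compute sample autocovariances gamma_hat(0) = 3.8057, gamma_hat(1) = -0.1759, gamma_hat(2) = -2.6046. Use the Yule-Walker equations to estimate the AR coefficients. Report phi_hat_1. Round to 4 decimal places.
\hat\phi_{1} = -0.0780

The Yule-Walker equations for an AR(p) process read, in matrix form,
  Gamma_p phi = r_p,   with   (Gamma_p)_{ij} = gamma(|i - j|),
                       (r_p)_i = gamma(i),   i,j = 1..p.
Substitute the sample gammas (Toeplitz matrix and right-hand side of size 2):
  Gamma_p = [[3.8057, -0.1759], [-0.1759, 3.8057]]
  r_p     = [-0.1759, -2.6046]
Written out:
  3.8057 phi_1 - 0.1759 phi_2 = -0.1759
  -0.1759 phi_1 + 3.8057 phi_2 = -2.6046
Solve by Cramer's rule:
  det = gamma(0)^2 - gamma(1)^2 = (3.8057)^2 - (-0.1759)^2 = 14.48335249 - 0.03094081 = 14.45241168
  phi_hat_1 = [gamma(1) gamma(0) - gamma(1) gamma(2)] / det = [(-0.1759)(3.8057) - (-0.1759)(-2.6046)] / 14.45241168 = -1.12757177 / 14.45241168 = -0.078
  phi_hat_2 = [gamma(0) gamma(2) - gamma(1)^2] / det = [(3.8057)(-2.6046) - (-0.1759)^2] / 14.45241168 = -9.94326703 / 14.45241168 = -0.688
So phi_hat = [-0.0780, -0.6880].
Therefore phi_hat_1 = -0.0780.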